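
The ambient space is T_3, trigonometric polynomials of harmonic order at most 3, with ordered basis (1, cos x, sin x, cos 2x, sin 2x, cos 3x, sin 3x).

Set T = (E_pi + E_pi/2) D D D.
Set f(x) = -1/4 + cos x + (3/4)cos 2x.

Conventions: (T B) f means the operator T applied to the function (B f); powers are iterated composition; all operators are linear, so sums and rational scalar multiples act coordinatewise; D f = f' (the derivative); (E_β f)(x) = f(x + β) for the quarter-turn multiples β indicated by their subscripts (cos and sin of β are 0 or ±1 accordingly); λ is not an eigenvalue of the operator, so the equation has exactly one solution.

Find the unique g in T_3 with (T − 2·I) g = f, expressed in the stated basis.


write g with unknown coordinates in the stated basis and equate coefficients in (T − 2·I) g = f
solving from the highest basis element down gives g = 1/8 - (1/2)cos x + (1/2)sin x - (3/8)cos 2x
check: T g = sin x
so T g − 2·g = -1/4 + cos x + (3/4)cos 2x = f ✓

the image equals g(x) = 1/8 - (1/2)cos x + (1/2)sin x - (3/8)cos 2x


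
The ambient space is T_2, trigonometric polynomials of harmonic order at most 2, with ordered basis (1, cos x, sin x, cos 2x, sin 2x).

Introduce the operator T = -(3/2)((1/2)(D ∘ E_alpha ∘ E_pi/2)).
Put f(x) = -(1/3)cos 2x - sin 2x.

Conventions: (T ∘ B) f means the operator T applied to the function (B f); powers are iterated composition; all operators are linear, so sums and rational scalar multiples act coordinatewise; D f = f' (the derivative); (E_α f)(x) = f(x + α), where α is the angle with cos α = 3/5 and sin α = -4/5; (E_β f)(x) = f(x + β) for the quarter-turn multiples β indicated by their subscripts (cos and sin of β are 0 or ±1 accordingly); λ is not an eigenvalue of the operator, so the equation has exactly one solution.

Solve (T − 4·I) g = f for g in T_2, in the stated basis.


write g with unknown coordinates in the stated basis and equate coefficients in (T − 4·I) g = f
solving from the highest basis element down gives g = (130/2019)cos 2x + (270/673)sin 2x
check: T g = -(51/673)cos 2x + (407/673)sin 2x
so T g − 4·g = -(1/3)cos 2x - sin 2x = f ✓

the image equals g(x) = (130/2019)cos 2x + (270/673)sin 2x


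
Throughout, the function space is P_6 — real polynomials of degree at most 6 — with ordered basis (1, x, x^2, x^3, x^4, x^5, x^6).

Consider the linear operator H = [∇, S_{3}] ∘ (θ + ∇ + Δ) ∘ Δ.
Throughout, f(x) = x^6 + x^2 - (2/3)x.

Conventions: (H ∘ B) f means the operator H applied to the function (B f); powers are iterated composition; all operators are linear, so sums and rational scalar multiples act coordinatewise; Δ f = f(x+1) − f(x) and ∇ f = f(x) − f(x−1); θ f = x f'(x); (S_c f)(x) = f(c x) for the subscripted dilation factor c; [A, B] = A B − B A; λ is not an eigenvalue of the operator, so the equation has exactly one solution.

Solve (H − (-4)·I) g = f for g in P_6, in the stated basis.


the result is g(x) = (1/4)x^6 - (6075/4)x^4 + 2430x^3 + (977131/4)x^2 - (621743/3)x - 812029/4

write g with unknown coordinates in the stated basis and equate coefficients in (H − (-4)·I) g = f
solving from the highest basis element down gives g = (1/4)x^6 - (6075/4)x^4 + 2430x^3 + (977131/4)x^2 - (621743/3)x - 812029/4
check: H g = 6075x^4 - 9720x^3 - 977130x^2 + 828990x + 812029
so H g − (-4)·g = x^6 + x^2 - (2/3)x = f ✓


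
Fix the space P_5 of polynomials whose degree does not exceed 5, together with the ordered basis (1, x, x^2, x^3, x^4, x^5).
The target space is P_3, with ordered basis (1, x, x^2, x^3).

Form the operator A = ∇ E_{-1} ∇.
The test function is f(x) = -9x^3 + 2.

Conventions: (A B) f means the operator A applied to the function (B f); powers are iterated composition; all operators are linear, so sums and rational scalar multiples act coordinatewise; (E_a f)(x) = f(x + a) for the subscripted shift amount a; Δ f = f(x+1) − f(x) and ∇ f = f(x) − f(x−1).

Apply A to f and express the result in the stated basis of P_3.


the image equals g(x) = -54x + 108

∇ f = -27x^2 + 27x - 9
E_{-1} ∇ f = -27x^2 + 81x - 63
∇ E_{-1} ∇ f = -54x + 108


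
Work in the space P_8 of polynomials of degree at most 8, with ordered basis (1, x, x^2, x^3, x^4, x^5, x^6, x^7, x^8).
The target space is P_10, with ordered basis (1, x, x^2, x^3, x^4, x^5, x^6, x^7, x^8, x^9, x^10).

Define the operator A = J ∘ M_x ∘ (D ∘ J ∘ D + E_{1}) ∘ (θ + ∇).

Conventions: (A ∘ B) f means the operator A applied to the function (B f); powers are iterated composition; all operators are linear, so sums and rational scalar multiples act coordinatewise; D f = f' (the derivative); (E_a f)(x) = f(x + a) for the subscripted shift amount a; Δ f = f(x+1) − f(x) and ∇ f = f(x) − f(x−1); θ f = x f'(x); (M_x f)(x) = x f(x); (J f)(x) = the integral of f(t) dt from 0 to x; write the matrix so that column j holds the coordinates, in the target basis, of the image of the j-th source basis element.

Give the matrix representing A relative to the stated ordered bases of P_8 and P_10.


the matrix is [[0, 0, 0, 0, 0, 0, 0, 0, 0]; [0, 0, 0, 0, 0, 0, 0, 0, 0]; [0, 3/2, 5/2, 1/2, 9/2, 1/2, 13/2, 1/2, 17/2]; [0, 1/3, 10/3, 6, 8/3, 50/3, 4, 98/3, 16/3]; [0, 0, 1/2, 21/4, 21/2, 15/2, 165/4, 63/4, 105]; [0, 0, 0, 3/5, 36/5, 16, 16, 84, 224/5]; [0, 0, 0, 0, 2/3, 55/6, 45/2, 175/6, 455/3]; [0, 0, 0, 0, 0, 5/7, 78/7, 30, 48]; [0, 0, 0, 0, 0, 0, 3/4, 105/8, 77/2]; [0, 0, 0, 0, 0, 0, 0, 7/9, 136/9]; [0, 0, 0, 0, 0, 0, 0, 0, 4/5]] (rows listed top to bottom)

image of 1: 0
image of x: (1/3)x^3 + (3/2)x^2
image of x^2: (1/2)x^4 + (10/3)x^3 + (5/2)x^2
image of x^3: (3/5)x^5 + (21/4)x^4 + 6x^3 + (1/2)x^2
image of x^4: (2/3)x^6 + (36/5)x^5 + (21/2)x^4 + (8/3)x^3 + (9/2)x^2
image of x^5: (5/7)x^7 + (55/6)x^6 + 16x^5 + (15/2)x^4 + (50/3)x^3 + (1/2)x^2
image of x^6: (3/4)x^8 + (78/7)x^7 + (45/2)x^6 + 16x^5 + (165/4)x^4 + 4x^3 + (13/2)x^2
image of x^7: (7/9)x^9 + (105/8)x^8 + 30x^7 + (175/6)x^6 + 84x^5 + (63/4)x^4 + (98/3)x^3 + (1/2)x^2
image of x^8: (4/5)x^10 + (136/9)x^9 + (77/2)x^8 + 48x^7 + (455/3)x^6 + (224/5)x^5 + 105x^4 + (16/3)x^3 + (17/2)x^2
each image's coordinates form column j of the matrix


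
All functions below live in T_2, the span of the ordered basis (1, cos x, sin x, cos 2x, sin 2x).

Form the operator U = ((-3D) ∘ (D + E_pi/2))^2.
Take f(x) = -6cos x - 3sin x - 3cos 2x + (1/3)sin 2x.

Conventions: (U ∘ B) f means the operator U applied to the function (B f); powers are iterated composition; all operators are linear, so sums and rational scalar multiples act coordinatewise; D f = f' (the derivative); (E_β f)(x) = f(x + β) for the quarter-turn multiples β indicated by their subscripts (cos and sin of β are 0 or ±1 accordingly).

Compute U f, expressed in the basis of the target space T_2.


D f = -3cos x + 6sin x + (2/3)cos 2x + 6sin 2x
E_pi/2 f = -3cos x + 6sin x + 3cos 2x - (1/3)sin 2x
(D + E_pi/2) f = -6cos x + 12sin x + (11/3)cos 2x + (17/3)sin 2x
D (D + E_pi/2) f = 12cos x + 6sin x + (34/3)cos 2x - (22/3)sin 2x
(-3D) (D + E_pi/2) f = -36cos x - 18sin x - 34cos 2x + 22sin 2x
D ((-3D) ∘ (D + E_pi/2)) f = -18cos x + 36sin x + 44cos 2x + 68sin 2x
E_pi/2 ((-3D) ∘ (D + E_pi/2)) f = -18cos x + 36sin x + 34cos 2x - 22sin 2x
(D + E_pi/2) ((-3D) ∘ (D + E_pi/2)) f = -36cos x + 72sin x + 78cos 2x + 46sin 2x
D (D + E_pi/2) ((-3D) ∘ (D + E_pi/2)) f = 72cos x + 36sin x + 92cos 2x - 156sin 2x
(-3D) (D + E_pi/2) ((-3D) ∘ (D + E_pi/2)) f = -216cos x - 108sin x - 276cos 2x + 468sin 2x

g(x) = -216cos x - 108sin x - 276cos 2x + 468sin 2x


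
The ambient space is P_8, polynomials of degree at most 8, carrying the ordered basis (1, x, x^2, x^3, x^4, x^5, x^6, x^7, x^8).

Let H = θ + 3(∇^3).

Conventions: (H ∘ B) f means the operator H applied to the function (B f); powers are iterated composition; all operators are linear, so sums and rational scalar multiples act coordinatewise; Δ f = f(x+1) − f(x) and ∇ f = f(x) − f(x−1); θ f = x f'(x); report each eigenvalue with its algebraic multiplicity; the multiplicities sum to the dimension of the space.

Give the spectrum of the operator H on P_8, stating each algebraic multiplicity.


λ = 0 (multiplicity 1), λ = 1 (multiplicity 1), λ = 2 (multiplicity 1), λ = 3 (multiplicity 1), λ = 4 (multiplicity 1), λ = 5 (multiplicity 1), λ = 6 (multiplicity 1), λ = 7 (multiplicity 1), λ = 8 (multiplicity 1)

image of 1: 0
image of x: x
image of x^2: 2x^2
image of x^3: 3x^3 + 18
image of x^4: 4x^4 + 72x - 108
image of x^5: 5x^5 + 180x^2 - 540x + 450
image of x^6: 6x^6 + 360x^3 - 1620x^2 + 2700x - 1620
image of x^7: 7x^7 + 630x^4 - 3780x^3 + 9450x^2 - 11340x + 5418
image of x^8: 8x^8 + 1008x^5 - 7560x^4 + 25200x^3 - 45360x^2 + 43344x - 17388
the matrix is upper triangular; its diagonal is (0, 1, 2, 3, 4, 5, 6, 7, 8)
for a triangular matrix the eigenvalues are the diagonal entries, with algebraic multiplicity their repetition count


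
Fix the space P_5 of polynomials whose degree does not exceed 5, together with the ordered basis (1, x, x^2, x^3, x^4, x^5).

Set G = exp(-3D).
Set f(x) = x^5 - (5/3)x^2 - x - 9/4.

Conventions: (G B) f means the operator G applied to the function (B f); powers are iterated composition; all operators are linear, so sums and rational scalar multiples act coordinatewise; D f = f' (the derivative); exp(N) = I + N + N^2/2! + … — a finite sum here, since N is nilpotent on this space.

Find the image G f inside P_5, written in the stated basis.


order-1 term: -15x^4 + 10x + 3
order-2 term: 90x^3 - 15
order-3 term: -270x^2
order-4 term: 405x
order-5 term: -243
the series for exp(-3D) f terminates at order 5
exp(-3D) f = x^5 - 15x^4 + 90x^3 - (815/3)x^2 + 414x - 1029/4

the image equals g(x) = x^5 - 15x^4 + 90x^3 - (815/3)x^2 + 414x - 1029/4


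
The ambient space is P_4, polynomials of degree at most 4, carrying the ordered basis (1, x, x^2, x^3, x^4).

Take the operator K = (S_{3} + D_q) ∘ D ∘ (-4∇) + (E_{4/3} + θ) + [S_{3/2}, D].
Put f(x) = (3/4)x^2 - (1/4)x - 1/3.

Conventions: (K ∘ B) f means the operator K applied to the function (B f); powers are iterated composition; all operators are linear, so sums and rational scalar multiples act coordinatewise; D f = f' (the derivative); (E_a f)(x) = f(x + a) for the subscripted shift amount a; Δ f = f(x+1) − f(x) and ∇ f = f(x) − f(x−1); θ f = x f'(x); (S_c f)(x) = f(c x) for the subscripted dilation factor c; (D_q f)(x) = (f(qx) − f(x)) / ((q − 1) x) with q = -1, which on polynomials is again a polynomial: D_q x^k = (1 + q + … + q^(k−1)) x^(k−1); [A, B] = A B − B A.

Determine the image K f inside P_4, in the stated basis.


∇ f = (3/2)x - 1
(-4∇) f = -6x + 4
D (-4∇) f = -6
S_{3} D (-4∇) f = -6
D_q D (-4∇) f = 0
(S_{3} + D_q) D (-4∇) f = -6
E_{4/3} f = (3/4)x^2 + (7/4)x + 2/3
θ f = (3/2)x^2 - (1/4)x
(E_{4/3} + θ) f = (9/4)x^2 + (3/2)x + 2/3
D f = (3/2)x - 1/4
S_{3/2} D f = (9/4)x - 1/4
S_{3/2} f = (27/16)x^2 - (3/8)x - 1/3
D S_{3/2} f = (27/8)x - 3/8
[S_{3/2}, D] f = -(9/8)x + 1/8
((S_{3} + D_q) ∘ D ∘ (-4∇) + (E_{4/3} + θ) + [S_{3/2}, D]) f = (9/4)x^2 + (3/8)x - 125/24

g(x) = (9/4)x^2 + (3/8)x - 125/24


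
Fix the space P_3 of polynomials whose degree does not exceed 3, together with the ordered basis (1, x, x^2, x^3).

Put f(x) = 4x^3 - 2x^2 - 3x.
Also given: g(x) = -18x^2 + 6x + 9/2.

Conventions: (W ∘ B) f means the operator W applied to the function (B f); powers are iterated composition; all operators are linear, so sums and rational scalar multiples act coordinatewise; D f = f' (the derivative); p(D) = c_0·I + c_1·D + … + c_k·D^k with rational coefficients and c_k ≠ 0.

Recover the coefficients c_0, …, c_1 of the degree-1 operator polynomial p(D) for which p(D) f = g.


c_0 = 0, c_1 = -3/2

D^0 f = 4x^3 - 2x^2 - 3x
D^1 f = 12x^2 - 4x - 3
matching coefficients of g against c_0 f + c_1 Df + … from the top degree down determines the c_i
solution: c_0 = 0, c_1 = -3/2


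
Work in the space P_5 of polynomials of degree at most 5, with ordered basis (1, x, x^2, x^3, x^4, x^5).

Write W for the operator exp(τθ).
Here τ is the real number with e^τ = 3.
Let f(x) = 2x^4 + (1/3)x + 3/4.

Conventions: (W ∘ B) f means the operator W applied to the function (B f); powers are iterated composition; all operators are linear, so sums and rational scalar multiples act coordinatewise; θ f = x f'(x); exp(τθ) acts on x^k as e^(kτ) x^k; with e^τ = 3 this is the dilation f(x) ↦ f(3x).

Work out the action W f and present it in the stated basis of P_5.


exp(τθ) x^k = e^(kτ) x^k; with e^τ = 3 this sends x^k to 3^k x^k
x ↦ 3 x
x^4 ↦ 81 x^4
applying this coordinatewise to f: exp(τθ) f = 162x^4 + x + 3/4

g(x) = 162x^4 + x + 3/4


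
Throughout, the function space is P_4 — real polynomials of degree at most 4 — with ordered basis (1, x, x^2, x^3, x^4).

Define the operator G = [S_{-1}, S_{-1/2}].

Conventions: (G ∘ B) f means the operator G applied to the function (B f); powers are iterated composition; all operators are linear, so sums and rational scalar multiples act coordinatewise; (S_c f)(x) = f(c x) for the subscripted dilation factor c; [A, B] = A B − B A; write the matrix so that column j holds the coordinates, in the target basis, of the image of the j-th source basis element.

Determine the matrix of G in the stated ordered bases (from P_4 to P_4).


the matrix is [[0, 0, 0, 0, 0]; [0, 0, 0, 0, 0]; [0, 0, 0, 0, 0]; [0, 0, 0, 0, 0]; [0, 0, 0, 0, 0]] (rows listed top to bottom)

image of 1: 0
image of x: 0
image of x^2: 0
image of x^3: 0
image of x^4: 0
each image's coordinates form column j of the matrix


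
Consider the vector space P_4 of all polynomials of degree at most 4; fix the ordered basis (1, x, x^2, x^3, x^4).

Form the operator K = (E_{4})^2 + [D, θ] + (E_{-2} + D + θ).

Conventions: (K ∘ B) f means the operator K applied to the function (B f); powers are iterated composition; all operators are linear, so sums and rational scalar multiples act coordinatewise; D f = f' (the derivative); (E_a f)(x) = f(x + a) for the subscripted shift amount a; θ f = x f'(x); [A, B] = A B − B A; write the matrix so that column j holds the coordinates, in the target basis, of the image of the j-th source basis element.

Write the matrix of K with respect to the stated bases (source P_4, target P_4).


image of 1: 2
image of x: 3x + 8
image of x^2: 4x^2 + 16x + 68
image of x^3: 5x^3 + 24x^2 + 204x + 504
image of x^4: 6x^4 + 32x^3 + 408x^2 + 2016x + 4112
each image's coordinates form column j of the matrix

the matrix is [[2, 8, 68, 504, 4112]; [0, 3, 16, 204, 2016]; [0, 0, 4, 24, 408]; [0, 0, 0, 5, 32]; [0, 0, 0, 0, 6]] (rows listed top to bottom)


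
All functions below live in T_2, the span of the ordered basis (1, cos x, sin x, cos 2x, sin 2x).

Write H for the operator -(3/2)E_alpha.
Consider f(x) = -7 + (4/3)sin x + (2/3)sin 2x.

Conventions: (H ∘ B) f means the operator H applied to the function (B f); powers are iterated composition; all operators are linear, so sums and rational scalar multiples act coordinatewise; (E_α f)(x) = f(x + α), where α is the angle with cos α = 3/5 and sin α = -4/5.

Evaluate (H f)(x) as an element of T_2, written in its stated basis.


E_alpha f = -7 - (16/15)cos x + (4/5)sin x - (16/25)cos 2x - (14/75)sin 2x
(-(3/2)E_alpha) f = 21/2 + (8/5)cos x - (6/5)sin x + (24/25)cos 2x + (7/25)sin 2x

the result is g(x) = 21/2 + (8/5)cos x - (6/5)sin x + (24/25)cos 2x + (7/25)sin 2x


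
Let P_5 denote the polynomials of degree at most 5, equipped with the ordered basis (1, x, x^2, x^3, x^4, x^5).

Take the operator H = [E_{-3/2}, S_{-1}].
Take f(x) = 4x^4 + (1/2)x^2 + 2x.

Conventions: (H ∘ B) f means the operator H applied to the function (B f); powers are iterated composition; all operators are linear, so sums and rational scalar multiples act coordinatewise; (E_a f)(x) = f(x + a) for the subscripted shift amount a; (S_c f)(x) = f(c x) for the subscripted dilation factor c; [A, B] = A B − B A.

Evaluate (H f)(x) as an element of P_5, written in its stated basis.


S_{-1} f = 4x^4 + (1/2)x^2 - 2x
E_{-3/2} S_{-1} f = 4x^4 - 24x^3 + (109/2)x^2 - (115/2)x + 195/8
E_{-3/2} f = 4x^4 - 24x^3 + (109/2)x^2 - (107/2)x + 147/8
S_{-1} E_{-3/2} f = 4x^4 + 24x^3 + (109/2)x^2 + (107/2)x + 147/8
[E_{-3/2}, S_{-1}] f = -48x^3 - 111x + 6

the image equals g(x) = -48x^3 - 111x + 6


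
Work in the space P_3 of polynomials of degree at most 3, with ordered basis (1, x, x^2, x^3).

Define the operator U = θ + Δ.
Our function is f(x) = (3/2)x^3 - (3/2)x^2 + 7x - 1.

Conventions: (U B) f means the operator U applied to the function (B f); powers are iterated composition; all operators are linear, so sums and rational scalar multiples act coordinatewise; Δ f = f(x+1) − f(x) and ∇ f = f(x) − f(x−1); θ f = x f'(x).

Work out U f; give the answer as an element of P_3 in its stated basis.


the result is g(x) = (9/2)x^3 + (3/2)x^2 + (17/2)x + 7

θ f = (9/2)x^3 - 3x^2 + 7x
Δ f = (9/2)x^2 + (3/2)x + 7
(θ + Δ) f = (9/2)x^3 + (3/2)x^2 + (17/2)x + 7


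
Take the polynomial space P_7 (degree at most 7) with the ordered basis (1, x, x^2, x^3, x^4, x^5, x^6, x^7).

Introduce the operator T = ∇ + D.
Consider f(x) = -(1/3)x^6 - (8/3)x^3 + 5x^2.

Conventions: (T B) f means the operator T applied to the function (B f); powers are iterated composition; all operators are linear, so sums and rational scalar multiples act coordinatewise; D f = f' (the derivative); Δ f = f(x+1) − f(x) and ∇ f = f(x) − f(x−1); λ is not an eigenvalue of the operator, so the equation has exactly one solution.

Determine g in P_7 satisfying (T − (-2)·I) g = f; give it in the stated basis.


write g with unknown coordinates in the stated basis and equate coefficients in (T − (-2)·I) g = f
solving from the highest basis element down gives g = -(1/6)x^6 + x^5 - (25/4)x^4 + (91/3)x^3 - (227/2)x^2 + 288x - 2909/8
check: T g = -2x^5 + (25/2)x^4 - (190/3)x^3 + 232x^2 - 576x + 2909/4
so T g − (-2)·g = -(1/3)x^6 - (8/3)x^3 + 5x^2 = f ✓

the result is g(x) = -(1/6)x^6 + x^5 - (25/4)x^4 + (91/3)x^3 - (227/2)x^2 + 288x - 2909/8


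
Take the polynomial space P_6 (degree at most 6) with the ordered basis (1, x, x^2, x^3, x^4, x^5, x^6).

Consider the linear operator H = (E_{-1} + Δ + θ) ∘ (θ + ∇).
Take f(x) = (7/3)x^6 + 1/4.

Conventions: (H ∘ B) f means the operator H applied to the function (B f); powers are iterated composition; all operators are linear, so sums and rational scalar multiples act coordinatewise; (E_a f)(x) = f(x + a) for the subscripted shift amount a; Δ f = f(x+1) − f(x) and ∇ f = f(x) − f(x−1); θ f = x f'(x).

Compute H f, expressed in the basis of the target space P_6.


θ f = 14x^6
∇ f = 14x^5 - 35x^4 + (140/3)x^3 - 35x^2 + 14x - 7/3
(θ + ∇) f = 14x^6 + 14x^5 - 35x^4 + (140/3)x^3 - 35x^2 + 14x - 7/3
E_{-1} (θ + ∇) f = 14x^6 - 70x^5 + 105x^4 + (140/3)x^3 - 315x^2 + 350x - 133
Δ (θ + ∇) f = 84x^5 + 280x^4 + 280x^3 + 280x^2 + 84x + 56/3
θ (θ + ∇) f = 84x^6 + 70x^5 - 140x^4 + 140x^3 - 70x^2 + 14x
(E_{-1} + Δ + θ) (θ + ∇) f = 98x^6 + 84x^5 + 245x^4 + (1400/3)x^3 - 105x^2 + 448x - 343/3

the image equals g(x) = 98x^6 + 84x^5 + 245x^4 + (1400/3)x^3 - 105x^2 + 448x - 343/3


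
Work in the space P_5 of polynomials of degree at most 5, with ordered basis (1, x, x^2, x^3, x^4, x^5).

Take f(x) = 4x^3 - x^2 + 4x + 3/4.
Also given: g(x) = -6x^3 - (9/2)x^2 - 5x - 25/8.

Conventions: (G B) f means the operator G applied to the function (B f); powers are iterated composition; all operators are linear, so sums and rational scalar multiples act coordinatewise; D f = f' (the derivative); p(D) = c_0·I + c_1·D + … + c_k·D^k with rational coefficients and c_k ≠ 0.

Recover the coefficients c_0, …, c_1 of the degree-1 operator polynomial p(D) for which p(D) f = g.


p(D) = -(3/2)·I − (1/2)·D, i.e. c_0 = -3/2, c_1 = -1/2

D^0 f = 4x^3 - x^2 + 4x + 3/4
D^1 f = 12x^2 - 2x + 4
matching coefficients of g against c_0 f + c_1 Df + … from the top degree down determines the c_i
solution: c_0 = -3/2, c_1 = -1/2


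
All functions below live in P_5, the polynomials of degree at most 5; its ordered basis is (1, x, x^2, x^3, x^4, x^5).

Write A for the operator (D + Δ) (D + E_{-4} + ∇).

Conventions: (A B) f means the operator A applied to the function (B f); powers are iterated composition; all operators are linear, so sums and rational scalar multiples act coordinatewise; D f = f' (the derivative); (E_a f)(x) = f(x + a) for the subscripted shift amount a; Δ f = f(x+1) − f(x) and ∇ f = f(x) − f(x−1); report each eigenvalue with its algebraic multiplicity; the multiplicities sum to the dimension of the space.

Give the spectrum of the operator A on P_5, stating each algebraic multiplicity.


λ = 0 (multiplicity 6)

image of 1: 0
image of x: 2
image of x^2: 4x - 7
image of x^3: 6x^2 - 21x + 85
image of x^4: 8x^3 - 42x^2 + 340x - 421
image of x^5: 10x^4 - 70x^3 + 850x^2 - 2105x + 2061
the matrix is upper triangular; its diagonal is (0, 0, 0, 0, 0, 0)
for a triangular matrix the eigenvalues are the diagonal entries, with algebraic multiplicity their repetition count


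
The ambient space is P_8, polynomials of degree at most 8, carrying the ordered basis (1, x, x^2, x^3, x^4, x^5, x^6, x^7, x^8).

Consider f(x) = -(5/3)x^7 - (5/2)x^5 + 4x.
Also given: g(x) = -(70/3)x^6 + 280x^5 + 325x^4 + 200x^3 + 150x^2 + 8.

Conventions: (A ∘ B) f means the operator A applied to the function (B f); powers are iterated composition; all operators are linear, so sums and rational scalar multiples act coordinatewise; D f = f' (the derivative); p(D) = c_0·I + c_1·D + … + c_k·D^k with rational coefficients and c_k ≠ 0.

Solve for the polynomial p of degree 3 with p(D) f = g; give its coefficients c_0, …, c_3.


D^0 f = -(5/3)x^7 - (5/2)x^5 + 4x
D^1 f = -(35/3)x^6 - (25/2)x^4 + 4
D^2 f = -70x^5 - 50x^3
D^3 f = -350x^4 - 150x^2
matching coefficients of g against c_0 f + c_1 Df + … from the top degree down determines the c_i
solution: c_0 = 0, c_1 = 2, c_2 = -4, c_3 = -1

c_0 = 0, c_1 = 2, c_2 = -4, c_3 = -1


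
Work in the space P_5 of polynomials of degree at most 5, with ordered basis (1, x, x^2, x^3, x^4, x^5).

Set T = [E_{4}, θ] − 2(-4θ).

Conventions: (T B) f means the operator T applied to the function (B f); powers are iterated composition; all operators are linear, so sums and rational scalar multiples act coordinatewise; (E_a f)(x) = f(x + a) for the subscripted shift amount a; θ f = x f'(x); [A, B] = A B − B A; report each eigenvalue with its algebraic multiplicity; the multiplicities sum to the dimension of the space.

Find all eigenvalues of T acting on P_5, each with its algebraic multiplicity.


λ = 0 (multiplicity 1), λ = 8 (multiplicity 1), λ = 16 (multiplicity 1), λ = 24 (multiplicity 1), λ = 32 (multiplicity 1), λ = 40 (multiplicity 1)

image of 1: 0
image of x: 8x + 4
image of x^2: 16x^2 + 8x + 32
image of x^3: 24x^3 + 12x^2 + 96x + 192
image of x^4: 32x^4 + 16x^3 + 192x^2 + 768x + 1024
image of x^5: 40x^5 + 20x^4 + 320x^3 + 1920x^2 + 5120x + 5120
the matrix is upper triangular; its diagonal is (0, 8, 16, 24, 32, 40)
for a triangular matrix the eigenvalues are the diagonal entries, with algebraic multiplicity their repetition count


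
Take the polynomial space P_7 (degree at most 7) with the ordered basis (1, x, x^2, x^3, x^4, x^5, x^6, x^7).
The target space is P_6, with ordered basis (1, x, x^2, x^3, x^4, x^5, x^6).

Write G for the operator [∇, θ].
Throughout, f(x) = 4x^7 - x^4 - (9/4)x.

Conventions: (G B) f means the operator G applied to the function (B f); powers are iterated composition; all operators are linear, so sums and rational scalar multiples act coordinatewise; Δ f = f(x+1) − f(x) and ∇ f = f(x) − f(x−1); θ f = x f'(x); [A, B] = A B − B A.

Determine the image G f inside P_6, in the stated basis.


the result is g(x) = 28x^6 - 168x^5 + 420x^4 - 564x^3 + 432x^2 - 180x + 119/4

θ f = 28x^7 - 4x^4 - (9/4)x
∇ θ f = 196x^6 - 588x^5 + 980x^4 - 996x^3 + 612x^2 - 212x + 119/4
∇ f = 28x^6 - 84x^5 + 140x^4 - 144x^3 + 90x^2 - 32x + 11/4
θ ∇ f = 168x^6 - 420x^5 + 560x^4 - 432x^3 + 180x^2 - 32x
[∇, θ] f = 28x^6 - 168x^5 + 420x^4 - 564x^3 + 432x^2 - 180x + 119/4


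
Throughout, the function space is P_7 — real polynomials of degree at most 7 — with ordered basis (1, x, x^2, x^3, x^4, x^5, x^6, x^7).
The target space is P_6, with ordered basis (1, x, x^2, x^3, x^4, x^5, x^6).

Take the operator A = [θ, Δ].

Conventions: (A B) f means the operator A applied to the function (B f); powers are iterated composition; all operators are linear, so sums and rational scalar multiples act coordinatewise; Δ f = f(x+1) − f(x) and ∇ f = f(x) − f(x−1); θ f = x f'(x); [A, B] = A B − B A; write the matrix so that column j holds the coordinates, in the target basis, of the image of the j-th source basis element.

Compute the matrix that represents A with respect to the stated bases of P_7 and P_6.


the matrix is [[0, -1, -2, -3, -4, -5, -6, -7]; [0, 0, -2, -6, -12, -20, -30, -42]; [0, 0, 0, -3, -12, -30, -60, -105]; [0, 0, 0, 0, -4, -20, -60, -140]; [0, 0, 0, 0, 0, -5, -30, -105]; [0, 0, 0, 0, 0, 0, -6, -42]; [0, 0, 0, 0, 0, 0, 0, -7]] (rows listed top to bottom)

image of 1: 0
image of x: -1
image of x^2: -2x - 2
image of x^3: -3x^2 - 6x - 3
image of x^4: -4x^3 - 12x^2 - 12x - 4
image of x^5: -5x^4 - 20x^3 - 30x^2 - 20x - 5
image of x^6: -6x^5 - 30x^4 - 60x^3 - 60x^2 - 30x - 6
image of x^7: -7x^6 - 42x^5 - 105x^4 - 140x^3 - 105x^2 - 42x - 7
each image's coordinates form column j of the matrix


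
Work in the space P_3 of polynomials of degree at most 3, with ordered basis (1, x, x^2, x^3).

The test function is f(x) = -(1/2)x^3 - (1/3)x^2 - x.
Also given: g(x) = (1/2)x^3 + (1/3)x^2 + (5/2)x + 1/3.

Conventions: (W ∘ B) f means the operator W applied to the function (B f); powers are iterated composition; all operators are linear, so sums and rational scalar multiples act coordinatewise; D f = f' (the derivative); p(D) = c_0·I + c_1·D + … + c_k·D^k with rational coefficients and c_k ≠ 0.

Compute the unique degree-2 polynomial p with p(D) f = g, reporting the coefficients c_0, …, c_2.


D^0 f = -(1/2)x^3 - (1/3)x^2 - x
D^1 f = -(3/2)x^2 - (2/3)x - 1
D^2 f = -3x - 2/3
matching coefficients of g against c_0 f + c_1 Df + … from the top degree down determines the c_i
solution: c_0 = -1, c_1 = 0, c_2 = -1/2

p(D) = -I − (1/2)·D^2, i.e. c_0 = -1, c_1 = 0, c_2 = -1/2


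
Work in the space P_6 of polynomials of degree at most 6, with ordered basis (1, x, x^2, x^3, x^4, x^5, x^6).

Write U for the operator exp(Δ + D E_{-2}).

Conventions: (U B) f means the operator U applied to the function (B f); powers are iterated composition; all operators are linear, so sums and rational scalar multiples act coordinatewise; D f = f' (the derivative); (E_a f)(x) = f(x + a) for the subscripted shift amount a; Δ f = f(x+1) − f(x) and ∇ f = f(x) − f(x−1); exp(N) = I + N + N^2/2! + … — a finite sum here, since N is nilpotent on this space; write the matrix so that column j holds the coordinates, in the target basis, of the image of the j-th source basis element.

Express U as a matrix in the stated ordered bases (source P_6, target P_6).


the matrix is [[1, 2, 1, 3, 44, -37, -35]; [0, 1, 4, 3, 12, 220, -222]; [0, 0, 1, 6, 6, 30, 660]; [0, 0, 0, 1, 8, 10, 60]; [0, 0, 0, 0, 1, 10, 15]; [0, 0, 0, 0, 0, 1, 12]; [0, 0, 0, 0, 0, 0, 1]] (rows listed top to bottom)

image of 1: 1
image of x: x + 2
image of x^2: x^2 + 4x + 1
image of x^3: x^3 + 6x^2 + 3x + 3
image of x^4: x^4 + 8x^3 + 6x^2 + 12x + 44
image of x^5: x^5 + 10x^4 + 10x^3 + 30x^2 + 220x - 37
image of x^6: x^6 + 12x^5 + 15x^4 + 60x^3 + 660x^2 - 222x - 35
each image's coordinates form column j of the matrix


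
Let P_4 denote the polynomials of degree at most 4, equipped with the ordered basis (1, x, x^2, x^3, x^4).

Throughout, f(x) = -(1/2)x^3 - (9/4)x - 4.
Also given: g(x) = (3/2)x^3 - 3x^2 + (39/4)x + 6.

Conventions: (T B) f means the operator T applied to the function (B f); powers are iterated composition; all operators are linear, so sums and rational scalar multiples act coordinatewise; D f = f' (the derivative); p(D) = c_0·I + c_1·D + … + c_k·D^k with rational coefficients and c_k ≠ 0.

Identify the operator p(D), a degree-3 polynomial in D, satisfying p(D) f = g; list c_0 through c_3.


c_0 = -3, c_1 = 2, c_2 = -1, c_3 = 1/2

D^0 f = -(1/2)x^3 - (9/4)x - 4
D^1 f = -(3/2)x^2 - 9/4
D^2 f = -3x
D^3 f = -3
matching coefficients of g against c_0 f + c_1 Df + … from the top degree down determines the c_i
solution: c_0 = -3, c_1 = 2, c_2 = -1, c_3 = 1/2


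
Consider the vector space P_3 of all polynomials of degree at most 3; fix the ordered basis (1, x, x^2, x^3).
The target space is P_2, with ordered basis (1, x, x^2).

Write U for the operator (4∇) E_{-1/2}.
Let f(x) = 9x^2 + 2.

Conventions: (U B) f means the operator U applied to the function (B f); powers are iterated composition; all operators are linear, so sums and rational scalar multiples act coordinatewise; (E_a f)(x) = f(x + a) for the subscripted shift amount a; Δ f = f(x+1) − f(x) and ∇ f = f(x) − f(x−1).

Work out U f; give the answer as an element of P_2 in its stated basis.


the result is g(x) = 72x - 72

E_{-1/2} f = 9x^2 - 9x + 17/4
∇ E_{-1/2} f = 18x - 18
(4∇) E_{-1/2} f = 72x - 72


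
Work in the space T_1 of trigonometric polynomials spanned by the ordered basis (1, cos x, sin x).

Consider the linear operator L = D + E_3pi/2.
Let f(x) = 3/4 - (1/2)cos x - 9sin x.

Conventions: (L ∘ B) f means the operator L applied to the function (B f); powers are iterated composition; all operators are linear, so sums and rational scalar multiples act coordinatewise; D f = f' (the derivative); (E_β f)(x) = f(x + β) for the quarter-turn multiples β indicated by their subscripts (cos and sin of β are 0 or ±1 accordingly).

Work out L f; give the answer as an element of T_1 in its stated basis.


g(x) = 3/4

D f = -9cos x + (1/2)sin x
E_3pi/2 f = 3/4 + 9cos x - (1/2)sin x
(D + E_3pi/2) f = 3/4


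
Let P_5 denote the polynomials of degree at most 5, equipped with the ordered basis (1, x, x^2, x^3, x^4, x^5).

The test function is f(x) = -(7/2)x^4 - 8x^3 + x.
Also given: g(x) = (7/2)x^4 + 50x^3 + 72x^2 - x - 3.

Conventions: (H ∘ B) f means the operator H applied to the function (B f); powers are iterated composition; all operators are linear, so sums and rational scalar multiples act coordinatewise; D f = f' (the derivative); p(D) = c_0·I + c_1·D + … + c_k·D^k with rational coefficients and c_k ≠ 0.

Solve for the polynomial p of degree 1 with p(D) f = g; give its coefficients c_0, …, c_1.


c_0 = -1, c_1 = -3

D^0 f = -(7/2)x^4 - 8x^3 + x
D^1 f = -14x^3 - 24x^2 + 1
matching coefficients of g against c_0 f + c_1 Df + … from the top degree down determines the c_i
solution: c_0 = -1, c_1 = -3


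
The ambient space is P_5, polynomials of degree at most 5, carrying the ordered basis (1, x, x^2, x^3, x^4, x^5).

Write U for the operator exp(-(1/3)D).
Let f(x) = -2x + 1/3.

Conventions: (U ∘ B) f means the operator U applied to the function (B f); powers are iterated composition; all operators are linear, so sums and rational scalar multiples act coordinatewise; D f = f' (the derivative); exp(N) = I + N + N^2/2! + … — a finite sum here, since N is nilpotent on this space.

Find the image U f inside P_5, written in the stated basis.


g(x) = -2x + 1

order-1 term: 2/3
the series for exp(-(1/3)D) f terminates at order 1
exp(-(1/3)D) f = -2x + 1


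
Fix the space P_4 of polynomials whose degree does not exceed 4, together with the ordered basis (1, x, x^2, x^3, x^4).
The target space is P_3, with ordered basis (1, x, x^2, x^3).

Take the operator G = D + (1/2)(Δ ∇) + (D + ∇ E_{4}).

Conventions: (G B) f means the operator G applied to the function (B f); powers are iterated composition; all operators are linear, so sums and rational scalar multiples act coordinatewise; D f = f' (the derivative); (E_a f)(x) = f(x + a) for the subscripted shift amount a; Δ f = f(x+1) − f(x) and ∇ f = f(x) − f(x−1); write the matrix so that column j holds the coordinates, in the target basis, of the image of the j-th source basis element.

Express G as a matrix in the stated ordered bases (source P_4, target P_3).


the matrix is [[0, 3, 8, 37, 176]; [0, 0, 6, 24, 148]; [0, 0, 0, 9, 48]; [0, 0, 0, 0, 12]] (rows listed top to bottom)

image of 1: 0
image of x: 3
image of x^2: 6x + 8
image of x^3: 9x^2 + 24x + 37
image of x^4: 12x^3 + 48x^2 + 148x + 176
each image's coordinates form column j of the matrix


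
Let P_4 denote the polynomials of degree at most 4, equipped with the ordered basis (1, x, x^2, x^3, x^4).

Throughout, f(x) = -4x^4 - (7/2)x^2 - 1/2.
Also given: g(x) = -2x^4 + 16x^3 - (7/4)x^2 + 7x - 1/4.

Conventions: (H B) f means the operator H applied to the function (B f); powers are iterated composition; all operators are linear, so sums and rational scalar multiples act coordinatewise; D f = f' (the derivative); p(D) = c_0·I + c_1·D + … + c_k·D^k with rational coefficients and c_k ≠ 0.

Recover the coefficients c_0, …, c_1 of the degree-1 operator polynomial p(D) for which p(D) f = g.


D^0 f = -4x^4 - (7/2)x^2 - 1/2
D^1 f = -16x^3 - 7x
matching coefficients of g against c_0 f + c_1 Df + … from the top degree down determines the c_i
solution: c_0 = 1/2, c_1 = -1

p(D) = (1/2)·I − D, i.e. c_0 = 1/2, c_1 = -1


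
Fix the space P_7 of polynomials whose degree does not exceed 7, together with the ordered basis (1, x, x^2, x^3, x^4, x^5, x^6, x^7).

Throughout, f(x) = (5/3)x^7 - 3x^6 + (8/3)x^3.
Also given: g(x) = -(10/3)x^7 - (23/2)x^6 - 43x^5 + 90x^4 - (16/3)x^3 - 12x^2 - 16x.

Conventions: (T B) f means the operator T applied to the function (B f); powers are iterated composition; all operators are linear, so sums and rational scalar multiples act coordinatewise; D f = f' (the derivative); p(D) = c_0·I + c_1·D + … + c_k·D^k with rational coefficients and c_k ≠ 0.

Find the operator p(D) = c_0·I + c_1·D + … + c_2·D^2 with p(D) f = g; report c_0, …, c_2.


p(D) = -2·I − (3/2)·D − D^2, i.e. c_0 = -2, c_1 = -3/2, c_2 = -1

D^0 f = (5/3)x^7 - 3x^6 + (8/3)x^3
D^1 f = (35/3)x^6 - 18x^5 + 8x^2
D^2 f = 70x^5 - 90x^4 + 16x
matching coefficients of g against c_0 f + c_1 Df + … from the top degree down determines the c_i
solution: c_0 = -2, c_1 = -3/2, c_2 = -1


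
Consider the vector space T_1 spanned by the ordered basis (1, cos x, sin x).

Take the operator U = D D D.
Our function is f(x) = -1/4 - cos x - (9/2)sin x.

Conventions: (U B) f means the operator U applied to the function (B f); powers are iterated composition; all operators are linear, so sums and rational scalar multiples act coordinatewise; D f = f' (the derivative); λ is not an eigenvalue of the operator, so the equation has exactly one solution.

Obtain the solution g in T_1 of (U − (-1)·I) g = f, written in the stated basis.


write g with unknown coordinates in the stated basis and equate coefficients in (U − (-1)·I) g = f
solving from the highest basis element down gives g = -1/4 - (11/4)cos x - (7/4)sin x
check: U g = (7/4)cos x - (11/4)sin x
so U g − (-1)·g = -1/4 - cos x - (9/2)sin x = f ✓

the result is g(x) = -1/4 - (11/4)cos x - (7/4)sin x


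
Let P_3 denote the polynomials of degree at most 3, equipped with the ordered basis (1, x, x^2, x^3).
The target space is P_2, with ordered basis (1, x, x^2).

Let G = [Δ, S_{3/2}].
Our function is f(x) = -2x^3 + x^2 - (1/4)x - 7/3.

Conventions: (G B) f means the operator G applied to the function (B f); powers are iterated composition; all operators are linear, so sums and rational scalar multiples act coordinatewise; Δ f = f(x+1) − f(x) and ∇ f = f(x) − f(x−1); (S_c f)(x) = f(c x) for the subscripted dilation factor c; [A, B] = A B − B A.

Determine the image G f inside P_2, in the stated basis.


the image equals g(x) = -(27/4)x^2 - (39/4)x - 29/8

S_{3/2} f = -(27/4)x^3 + (9/4)x^2 - (3/8)x - 7/3
Δ S_{3/2} f = -(81/4)x^2 - (63/4)x - 39/8
Δ f = -6x^2 - 4x - 5/4
S_{3/2} Δ f = -(27/2)x^2 - 6x - 5/4
[Δ, S_{3/2}] f = -(27/4)x^2 - (39/4)x - 29/8


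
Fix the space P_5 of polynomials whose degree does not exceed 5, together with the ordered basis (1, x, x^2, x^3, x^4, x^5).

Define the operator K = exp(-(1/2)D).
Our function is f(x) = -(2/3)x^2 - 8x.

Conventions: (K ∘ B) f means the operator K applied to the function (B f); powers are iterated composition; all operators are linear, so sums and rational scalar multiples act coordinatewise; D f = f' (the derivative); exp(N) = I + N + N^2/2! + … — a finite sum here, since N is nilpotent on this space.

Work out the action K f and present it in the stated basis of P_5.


g(x) = -(2/3)x^2 - (22/3)x + 23/6

order-1 term: (2/3)x + 4
order-2 term: -1/6
the series for exp(-(1/2)D) f terminates at order 2
exp(-(1/2)D) f = -(2/3)x^2 - (22/3)x + 23/6


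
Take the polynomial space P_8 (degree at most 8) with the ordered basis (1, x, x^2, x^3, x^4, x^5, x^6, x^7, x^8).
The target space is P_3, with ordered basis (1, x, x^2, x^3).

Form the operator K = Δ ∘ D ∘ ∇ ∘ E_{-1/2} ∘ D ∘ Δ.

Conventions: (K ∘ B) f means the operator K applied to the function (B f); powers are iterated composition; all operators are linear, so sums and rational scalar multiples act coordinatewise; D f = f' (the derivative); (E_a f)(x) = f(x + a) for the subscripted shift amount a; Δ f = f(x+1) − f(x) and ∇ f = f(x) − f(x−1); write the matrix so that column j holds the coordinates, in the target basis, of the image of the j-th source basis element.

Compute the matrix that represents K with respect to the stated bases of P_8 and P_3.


image of 1: 0
image of x: 0
image of x^2: 0
image of x^3: 0
image of x^4: 0
image of x^5: 120
image of x^6: 720x
image of x^7: 2520x^2 + 630
image of x^8: 6720x^3 + 5040x
each image's coordinates form column j of the matrix

the matrix is [[0, 0, 0, 0, 0, 120, 0, 630, 0]; [0, 0, 0, 0, 0, 0, 720, 0, 5040]; [0, 0, 0, 0, 0, 0, 0, 2520, 0]; [0, 0, 0, 0, 0, 0, 0, 0, 6720]] (rows listed top to bottom)


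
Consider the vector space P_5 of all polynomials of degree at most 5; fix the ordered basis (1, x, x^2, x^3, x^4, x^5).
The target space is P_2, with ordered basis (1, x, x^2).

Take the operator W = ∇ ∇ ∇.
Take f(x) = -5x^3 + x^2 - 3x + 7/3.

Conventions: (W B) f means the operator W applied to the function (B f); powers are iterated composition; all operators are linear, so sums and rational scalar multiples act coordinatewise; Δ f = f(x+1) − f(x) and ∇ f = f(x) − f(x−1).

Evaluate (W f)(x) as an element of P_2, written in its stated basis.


the image equals g(x) = -30

∇ f = -15x^2 + 17x - 9
∇ ∇ f = -30x + 32
∇ ∇ ∇ f = -30


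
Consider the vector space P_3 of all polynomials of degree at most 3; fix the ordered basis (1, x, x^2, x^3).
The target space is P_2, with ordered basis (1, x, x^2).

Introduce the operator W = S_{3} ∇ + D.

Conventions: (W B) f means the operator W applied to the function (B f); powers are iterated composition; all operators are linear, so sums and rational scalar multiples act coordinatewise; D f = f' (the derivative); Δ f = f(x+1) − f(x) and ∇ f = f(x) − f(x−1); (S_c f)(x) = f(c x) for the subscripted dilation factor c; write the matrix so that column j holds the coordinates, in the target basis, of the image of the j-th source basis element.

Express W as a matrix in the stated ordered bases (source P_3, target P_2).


image of 1: 0
image of x: 2
image of x^2: 8x - 1
image of x^3: 30x^2 - 9x + 1
each image's coordinates form column j of the matrix

the matrix is [[0, 2, -1, 1]; [0, 0, 8, -9]; [0, 0, 0, 30]] (rows listed top to bottom)


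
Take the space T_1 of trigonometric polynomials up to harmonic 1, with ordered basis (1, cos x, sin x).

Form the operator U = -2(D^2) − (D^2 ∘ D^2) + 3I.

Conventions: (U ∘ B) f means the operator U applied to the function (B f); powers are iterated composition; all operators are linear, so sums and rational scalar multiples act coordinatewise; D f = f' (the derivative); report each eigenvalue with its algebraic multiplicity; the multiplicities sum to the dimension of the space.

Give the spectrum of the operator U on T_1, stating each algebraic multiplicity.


λ = 3 (multiplicity 1), λ = 4 (multiplicity 2)

image of 1: 3
image of cos x: 4cos x
image of sin x: 4sin x
the matrix is diagonal; its diagonal is (3, 4, 4)
for a triangular matrix the eigenvalues are the diagonal entries, with algebraic multiplicity their repetition count
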